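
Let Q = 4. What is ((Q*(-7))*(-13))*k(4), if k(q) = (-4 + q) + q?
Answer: 1456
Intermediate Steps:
k(q) = -4 + 2*q
((Q*(-7))*(-13))*k(4) = ((4*(-7))*(-13))*(-4 + 2*4) = (-28*(-13))*(-4 + 8) = 364*4 = 1456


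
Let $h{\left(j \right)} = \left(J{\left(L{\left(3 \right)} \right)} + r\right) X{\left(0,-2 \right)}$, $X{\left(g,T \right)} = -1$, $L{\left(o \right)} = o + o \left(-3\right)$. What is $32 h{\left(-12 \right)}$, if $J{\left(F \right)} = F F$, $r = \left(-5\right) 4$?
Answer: $-512$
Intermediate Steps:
$L{\left(o \right)} = - 2 o$ ($L{\left(o \right)} = o - 3 o = - 2 o$)
$r = -20$
$J{\left(F \right)} = F^{2}$
$h{\left(j \right)} = -16$ ($h{\left(j \right)} = \left(\left(\left(-2\right) 3\right)^{2} - 20\right) \left(-1\right) = \left(\left(-6\right)^{2} - 20\right) \left(-1\right) = \left(36 - 20\right) \left(-1\right) = 16 \left(-1\right) = -16$)
$32 h{\left(-12 \right)} = 32 \left(-16\right) = -512$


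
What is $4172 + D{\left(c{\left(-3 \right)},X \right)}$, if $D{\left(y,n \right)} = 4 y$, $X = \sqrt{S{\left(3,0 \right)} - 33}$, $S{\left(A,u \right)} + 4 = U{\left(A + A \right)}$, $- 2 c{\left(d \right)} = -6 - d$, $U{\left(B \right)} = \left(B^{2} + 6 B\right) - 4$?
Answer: $4178$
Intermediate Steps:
$U{\left(B \right)} = -4 + B^{2} + 6 B$
$c{\left(d \right)} = 3 + \frac{d}{2}$ ($c{\left(d \right)} = - \frac{-6 - d}{2} = 3 + \frac{d}{2}$)
$S{\left(A,u \right)} = -8 + 4 A^{2} + 12 A$ ($S{\left(A,u \right)} = -4 + \left(-4 + \left(A + A\right)^{2} + 6 \left(A + A\right)\right) = -4 + \left(-4 + \left(2 A\right)^{2} + 6 \cdot 2 A\right) = -4 + \left(-4 + 4 A^{2} + 12 A\right) = -8 + 4 A^{2} + 12 A$)
$X = \sqrt{31}$ ($X = \sqrt{\left(-8 + 4 \cdot 3^{2} + 12 \cdot 3\right) - 33} = \sqrt{\left(-8 + 4 \cdot 9 + 36\right) - 33} = \sqrt{\left(-8 + 36 + 36\right) - 33} = \sqrt{64 - 33} = \sqrt{31} \approx 5.5678$)
$4172 + D{\left(c{\left(-3 \right)},X \right)} = 4172 + 4 \left(3 + \frac{1}{2} \left(-3\right)\right) = 4172 + 4 \left(3 - \frac{3}{2}\right) = 4172 + 4 \cdot \frac{3}{2} = 4172 + 6 = 4178$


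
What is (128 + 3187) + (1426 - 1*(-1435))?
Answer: 6176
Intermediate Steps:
(128 + 3187) + (1426 - 1*(-1435)) = 3315 + (1426 + 1435) = 3315 + 2861 = 6176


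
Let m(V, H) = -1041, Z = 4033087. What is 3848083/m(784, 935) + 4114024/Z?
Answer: -15515370823237/4198443567 ≈ -3695.5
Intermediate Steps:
3848083/m(784, 935) + 4114024/Z = 3848083/(-1041) + 4114024/4033087 = 3848083*(-1/1041) + 4114024*(1/4033087) = -3848083/1041 + 4114024/4033087 = -15515370823237/4198443567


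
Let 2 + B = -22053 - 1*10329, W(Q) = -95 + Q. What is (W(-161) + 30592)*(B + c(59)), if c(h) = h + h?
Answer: -978821376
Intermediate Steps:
c(h) = 2*h
B = -32384 (B = -2 + (-22053 - 1*10329) = -2 + (-22053 - 10329) = -2 - 32382 = -32384)
(W(-161) + 30592)*(B + c(59)) = ((-95 - 161) + 30592)*(-32384 + 2*59) = (-256 + 30592)*(-32384 + 118) = 30336*(-32266) = -978821376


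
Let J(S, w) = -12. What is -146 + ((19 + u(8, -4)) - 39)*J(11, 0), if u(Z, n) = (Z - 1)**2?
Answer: -494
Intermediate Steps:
u(Z, n) = (-1 + Z)**2
-146 + ((19 + u(8, -4)) - 39)*J(11, 0) = -146 + ((19 + (-1 + 8)**2) - 39)*(-12) = -146 + ((19 + 7**2) - 39)*(-12) = -146 + ((19 + 49) - 39)*(-12) = -146 + (68 - 39)*(-12) = -146 + 29*(-12) = -146 - 348 = -494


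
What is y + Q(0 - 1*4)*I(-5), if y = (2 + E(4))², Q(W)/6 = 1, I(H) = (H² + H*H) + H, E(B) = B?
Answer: 306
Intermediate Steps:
I(H) = H + 2*H² (I(H) = (H² + H²) + H = 2*H² + H = H + 2*H²)
Q(W) = 6 (Q(W) = 6*1 = 6)
y = 36 (y = (2 + 4)² = 6² = 36)
y + Q(0 - 1*4)*I(-5) = 36 + 6*(-5*(1 + 2*(-5))) = 36 + 6*(-5*(1 - 10)) = 36 + 6*(-5*(-9)) = 36 + 6*45 = 36 + 270 = 306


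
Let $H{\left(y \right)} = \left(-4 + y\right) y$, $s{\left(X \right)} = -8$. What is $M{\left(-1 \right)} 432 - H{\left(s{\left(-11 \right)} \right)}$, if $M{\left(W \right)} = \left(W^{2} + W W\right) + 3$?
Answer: $2064$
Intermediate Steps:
$M{\left(W \right)} = 3 + 2 W^{2}$ ($M{\left(W \right)} = \left(W^{2} + W^{2}\right) + 3 = 2 W^{2} + 3 = 3 + 2 W^{2}$)
$H{\left(y \right)} = y \left(-4 + y\right)$
$M{\left(-1 \right)} 432 - H{\left(s{\left(-11 \right)} \right)} = \left(3 + 2 \left(-1\right)^{2}\right) 432 - - 8 \left(-4 - 8\right) = \left(3 + 2 \cdot 1\right) 432 - \left(-8\right) \left(-12\right) = \left(3 + 2\right) 432 - 96 = 5 \cdot 432 - 96 = 2160 - 96 = 2064$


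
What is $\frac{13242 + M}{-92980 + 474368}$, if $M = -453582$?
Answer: $- \frac{110085}{95347} \approx -1.1546$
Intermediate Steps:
$\frac{13242 + M}{-92980 + 474368} = \frac{13242 - 453582}{-92980 + 474368} = - \frac{440340}{381388} = \left(-440340\right) \frac{1}{381388} = - \frac{110085}{95347}$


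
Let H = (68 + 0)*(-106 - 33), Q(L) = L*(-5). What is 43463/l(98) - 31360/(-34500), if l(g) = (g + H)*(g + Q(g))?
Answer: 39622217/43028400 ≈ 0.92084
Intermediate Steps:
Q(L) = -5*L
H = -9452 (H = 68*(-139) = -9452)
l(g) = -4*g*(-9452 + g) (l(g) = (g - 9452)*(g - 5*g) = (-9452 + g)*(-4*g) = -4*g*(-9452 + g))
43463/l(98) - 31360/(-34500) = 43463/((4*98*(9452 - 1*98))) - 31360/(-34500) = 43463/((4*98*(9452 - 98))) - 31360*(-1/34500) = 43463/((4*98*9354)) + 1568/1725 = 43463/3666768 + 1568/1725 = 43463*(1/3666768) + 1568/1725 = 887/74832 + 1568/1725 = 39622217/43028400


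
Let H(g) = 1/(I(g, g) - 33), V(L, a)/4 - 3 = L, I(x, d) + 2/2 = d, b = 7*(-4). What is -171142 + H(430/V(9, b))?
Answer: -102856366/601 ≈ -1.7114e+5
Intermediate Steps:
b = -28
I(x, d) = -1 + d
V(L, a) = 12 + 4*L
H(g) = 1/(-34 + g) (H(g) = 1/((-1 + g) - 33) = 1/(-34 + g))
-171142 + H(430/V(9, b)) = -171142 + 1/(-34 + 430/(12 + 4*9)) = -171142 + 1/(-34 + 430/(12 + 36)) = -171142 + 1/(-34 + 430/48) = -171142 + 1/(-34 + 430*(1/48)) = -171142 + 1/(-34 + 215/24) = -171142 + 1/(-601/24) = -171142 - 24/601 = -102856366/601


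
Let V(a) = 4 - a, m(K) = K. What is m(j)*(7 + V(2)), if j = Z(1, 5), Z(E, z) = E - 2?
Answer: -9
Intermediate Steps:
Z(E, z) = -2 + E
j = -1 (j = -2 + 1 = -1)
m(j)*(7 + V(2)) = -(7 + (4 - 1*2)) = -(7 + (4 - 2)) = -(7 + 2) = -1*9 = -9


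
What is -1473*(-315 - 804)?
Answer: 1648287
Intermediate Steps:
-1473*(-315 - 804) = -1473*(-1119) = 1648287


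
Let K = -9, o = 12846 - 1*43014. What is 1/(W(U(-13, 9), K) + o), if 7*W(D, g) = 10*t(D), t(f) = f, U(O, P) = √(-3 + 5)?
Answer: -184779/5574412847 - 35*√2/22297651388 ≈ -3.3150e-5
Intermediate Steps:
o = -30168 (o = 12846 - 43014 = -30168)
U(O, P) = √2
W(D, g) = 10*D/7 (W(D, g) = (10*D)/7 = 10*D/7)
1/(W(U(-13, 9), K) + o) = 1/(10*√2/7 - 30168) = 1/(-30168 + 10*√2/7)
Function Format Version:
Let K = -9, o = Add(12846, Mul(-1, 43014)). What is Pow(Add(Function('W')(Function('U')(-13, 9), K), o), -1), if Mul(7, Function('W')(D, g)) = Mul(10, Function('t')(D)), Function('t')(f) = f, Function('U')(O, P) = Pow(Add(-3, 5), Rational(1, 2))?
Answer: Add(Rational(-184779, 5574412847), Mul(Rational(-35, 22297651388), Pow(2, Rational(1, 2)))) ≈ -3.3150e-5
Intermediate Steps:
o = -30168 (o = Add(12846, -43014) = -30168)
Function('U')(O, P) = Pow(2, Rational(1, 2))
Function('W')(D, g) = Mul(Rational(10, 7), D) (Function('W')(D, g) = Mul(Rational(1, 7), Mul(10, D)) = Mul(Rational(10, 7), D))
Pow(Add(Function('W')(Function('U')(-13, 9), K), o), -1) = Pow(Add(Mul(Rational(10, 7), Pow(2, Rational(1, 2))), -30168), -1) = Pow(Add(-30168, Mul(Rational(10, 7), Pow(2, Rational(1, 2)))), -1)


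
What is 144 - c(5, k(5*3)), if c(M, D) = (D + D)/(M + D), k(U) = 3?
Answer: 573/4 ≈ 143.25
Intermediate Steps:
c(M, D) = 2*D/(D + M) (c(M, D) = (2*D)/(D + M) = 2*D/(D + M))
144 - c(5, k(5*3)) = 144 - 2*3/(3 + 5) = 144 - 2*3/8 = 144 - 1*¾ = 144 - ¾ = 573/4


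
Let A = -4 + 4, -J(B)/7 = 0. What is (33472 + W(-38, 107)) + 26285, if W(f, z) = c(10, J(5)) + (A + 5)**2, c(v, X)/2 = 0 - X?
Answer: 59782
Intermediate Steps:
J(B) = 0 (J(B) = -7*0 = 0)
A = 0
c(v, X) = -2*X (c(v, X) = 2*(0 - X) = 2*(-X) = -2*X)
W(f, z) = 25 (W(f, z) = -2*0 + (0 + 5)**2 = 0 + 5**2 = 0 + 25 = 25)
(33472 + W(-38, 107)) + 26285 = (33472 + 25) + 26285 = 33497 + 26285 = 59782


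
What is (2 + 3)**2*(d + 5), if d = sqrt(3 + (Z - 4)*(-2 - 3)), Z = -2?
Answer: 125 + 25*sqrt(33) ≈ 268.61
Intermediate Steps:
d = sqrt(33) (d = sqrt(3 + (-2 - 4)*(-2 - 3)) = sqrt(3 - 6*(-5)) = sqrt(3 + 30) = sqrt(33) ≈ 5.7446)
(2 + 3)**2*(d + 5) = (2 + 3)**2*(sqrt(33) + 5) = 5**2*(5 + sqrt(33)) = 25*(5 + sqrt(33)) = 125 + 25*sqrt(33)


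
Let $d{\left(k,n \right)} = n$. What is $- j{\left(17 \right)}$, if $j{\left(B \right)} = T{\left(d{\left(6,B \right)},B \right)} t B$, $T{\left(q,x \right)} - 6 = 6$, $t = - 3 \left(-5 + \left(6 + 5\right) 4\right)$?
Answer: $23868$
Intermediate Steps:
$t = -117$ ($t = - 3 \left(-5 + 11 \cdot 4\right) = - 3 \left(-5 + 44\right) = \left(-3\right) 39 = -117$)
$T{\left(q,x \right)} = 12$ ($T{\left(q,x \right)} = 6 + 6 = 12$)
$j{\left(B \right)} = - 1404 B$ ($j{\left(B \right)} = 12 \left(- 117 B\right) = - 1404 B$)
$- j{\left(17 \right)} = - \left(-1404\right) 17 = \left(-1\right) \left(-23868\right) = 23868$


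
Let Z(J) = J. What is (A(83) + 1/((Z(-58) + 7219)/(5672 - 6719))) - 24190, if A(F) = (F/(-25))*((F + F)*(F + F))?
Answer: -6902969251/59675 ≈ -1.1568e+5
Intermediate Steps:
A(F) = -4*F³/25 (A(F) = (F*(-1/25))*((2*F)*(2*F)) = (-F/25)*(4*F²) = -4*F³/25)
(A(83) + 1/((Z(-58) + 7219)/(5672 - 6719))) - 24190 = (-4/25*83³ + 1/((-58 + 7219)/(5672 - 6719))) - 24190 = (-4/25*571787 + 1/(7161/(-1047))) - 24190 = (-2287148/25 + 1/(7161*(-1/1047))) - 24190 = (-2287148/25 + 1/(-2387/349)) - 24190 = (-2287148/25 - 349/2387) - 24190 = -5459431001/59675 - 24190 = -6902969251/59675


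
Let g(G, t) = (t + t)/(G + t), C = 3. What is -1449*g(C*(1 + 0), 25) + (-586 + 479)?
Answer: -5389/2 ≈ -2694.5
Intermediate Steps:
g(G, t) = 2*t/(G + t) (g(G, t) = (2*t)/(G + t) = 2*t/(G + t))
-1449*g(C*(1 + 0), 25) + (-586 + 479) = -2898*25/(3*(1 + 0) + 25) + (-586 + 479) = -2898*25/(3*1 + 25) - 107 = -2898*25/(3 + 25) - 107 = -2898*25/28 - 107 = -1449*25/14 - 107 = -5175/2 - 107 = -5389/2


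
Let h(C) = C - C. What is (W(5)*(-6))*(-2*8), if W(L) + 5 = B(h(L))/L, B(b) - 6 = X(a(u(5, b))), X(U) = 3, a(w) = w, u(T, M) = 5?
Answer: -1536/5 ≈ -307.20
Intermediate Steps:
h(C) = 0
B(b) = 9 (B(b) = 6 + 3 = 9)
W(L) = -5 + 9/L
(W(5)*(-6))*(-2*8) = ((-5 + 9/5)*(-6))*(-2*8) = ((-5 + 9*(1/5))*(-6))*(-16) = ((-5 + 9/5)*(-6))*(-16) = -16/5*(-6)*(-16) = (96/5)*(-16) = -1536/5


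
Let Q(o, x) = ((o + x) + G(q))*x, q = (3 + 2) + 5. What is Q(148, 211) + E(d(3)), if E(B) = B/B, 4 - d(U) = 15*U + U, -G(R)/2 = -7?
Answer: 78704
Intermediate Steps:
q = 10 (q = 5 + 5 = 10)
G(R) = 14 (G(R) = -2*(-7) = 14)
d(U) = 4 - 16*U (d(U) = 4 - (15*U + U) = 4 - 16*U)
E(B) = 1
Q(o, x) = x*(14 + o + x) (Q(o, x) = ((o + x) + 14)*x = (14 + o + x)*x = x*(14 + o + x))
Q(148, 211) + E(d(3)) = 211*(14 + 148 + 211) + 1 = 211*373 + 1 = 78703 + 1 = 78704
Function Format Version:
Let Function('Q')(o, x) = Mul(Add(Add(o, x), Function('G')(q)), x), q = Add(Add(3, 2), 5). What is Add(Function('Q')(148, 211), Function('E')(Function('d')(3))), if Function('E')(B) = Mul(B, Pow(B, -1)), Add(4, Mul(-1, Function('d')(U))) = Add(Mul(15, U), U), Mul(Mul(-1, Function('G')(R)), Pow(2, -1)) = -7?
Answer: 78704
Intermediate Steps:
q = 10 (q = Add(5, 5) = 10)
Function('G')(R) = 14 (Function('G')(R) = Mul(-2, -7) = 14)
Function('d')(U) = Add(4, Mul(-16, U)) (Function('d')(U) = Add(4, Mul(-1, Add(Mul(15, U), U))) = Add(4, Mul(-1, Mul(16, U))) = Add(4, Mul(-16, U)))
Function('E')(B) = 1
Function('Q')(o, x) = Mul(x, Add(14, o, x)) (Function('Q')(o, x) = Mul(Add(Add(o, x), 14), x) = Mul(Add(14, o, x), x) = Mul(x, Add(14, o, x)))
Add(Function('Q')(148, 211), Function('E')(Function('d')(3))) = Add(Mul(211, Add(14, 148, 211)), 1) = Add(Mul(211, 373), 1) = Add(78703, 1) = 78704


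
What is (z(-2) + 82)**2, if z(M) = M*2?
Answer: 6084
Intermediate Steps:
z(M) = 2*M
(z(-2) + 82)**2 = (2*(-2) + 82)**2 = (-4 + 82)**2 = 78**2 = 6084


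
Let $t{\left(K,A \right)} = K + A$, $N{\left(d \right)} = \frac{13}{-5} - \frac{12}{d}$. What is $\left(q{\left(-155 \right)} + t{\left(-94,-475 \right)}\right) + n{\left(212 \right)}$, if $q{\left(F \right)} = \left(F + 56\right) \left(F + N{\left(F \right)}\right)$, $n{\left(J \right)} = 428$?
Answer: $\frac{2395329}{155} \approx 15454.0$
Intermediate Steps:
$N{\left(d \right)} = - \frac{13}{5} - \frac{12}{d}$ ($N{\left(d \right)} = 13 \left(- \frac{1}{5}\right) - \frac{12}{d} = - \frac{13}{5} - \frac{12}{d}$)
$t{\left(K,A \right)} = A + K$
$q{\left(F \right)} = \left(56 + F\right) \left(- \frac{13}{5} + F - \frac{12}{F}\right)$ ($q{\left(F \right)} = \left(F + 56\right) \left(F - \left(\frac{13}{5} + \frac{12}{F}\right)\right) = \left(56 + F\right) \left(- \frac{13}{5} + F - \frac{12}{F}\right)$)
$\left(q{\left(-155 \right)} + t{\left(-94,-475 \right)}\right) + n{\left(212 \right)} = \left(\left(- \frac{788}{5} + \left(-155\right)^{2} - \frac{672}{-155} + \frac{267}{5} \left(-155\right)\right) - 569\right) + 428 = \left(\left(- \frac{788}{5} + 24025 - - \frac{672}{155} - 8277\right) - 569\right) + 428 = \left(\left(- \frac{788}{5} + 24025 + \frac{672}{155} - 8277\right) - 569\right) + 428 = \left(\frac{2417184}{155} - 569\right) + 428 = \frac{2328989}{155} + 428 = \frac{2395329}{155}$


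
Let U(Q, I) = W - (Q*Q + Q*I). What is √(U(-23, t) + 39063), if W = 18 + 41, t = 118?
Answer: 7*√843 ≈ 203.24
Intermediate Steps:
W = 59
U(Q, I) = 59 - Q² - I*Q (U(Q, I) = 59 - (Q*Q + Q*I) = 59 - (Q² + I*Q) = 59 + (-Q² - I*Q) = 59 - Q² - I*Q)
√(U(-23, t) + 39063) = √((59 - 1*(-23)² - 1*118*(-23)) + 39063) = √((59 - 1*529 + 2714) + 39063) = √((59 - 529 + 2714) + 39063) = √(2244 + 39063) = √41307 = 7*√843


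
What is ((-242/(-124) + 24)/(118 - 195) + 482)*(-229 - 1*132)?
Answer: -830104699/4774 ≈ -1.7388e+5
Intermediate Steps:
((-242/(-124) + 24)/(118 - 195) + 482)*(-229 - 1*132) = ((-242*(-1/124) + 24)/(-77) + 482)*(-229 - 132) = ((121/62 + 24)*(-1/77) + 482)*(-361) = ((1609/62)*(-1/77) + 482)*(-361) = (-1609/4774 + 482)*(-361) = (2299459/4774)*(-361) = -830104699/4774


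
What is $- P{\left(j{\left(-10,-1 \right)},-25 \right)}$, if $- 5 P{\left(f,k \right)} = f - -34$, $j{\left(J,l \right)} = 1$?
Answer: $7$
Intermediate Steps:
$P{\left(f,k \right)} = - \frac{34}{5} - \frac{f}{5}$ ($P{\left(f,k \right)} = - \frac{f - -34}{5} = - \frac{f + 34}{5} = - \frac{34 + f}{5} = - \frac{34}{5} - \frac{f}{5}$)
$- P{\left(j{\left(-10,-1 \right)},-25 \right)} = - (- \frac{34}{5} - \frac{1}{5}) = \left(-1\right) \left(-7\right) = 7$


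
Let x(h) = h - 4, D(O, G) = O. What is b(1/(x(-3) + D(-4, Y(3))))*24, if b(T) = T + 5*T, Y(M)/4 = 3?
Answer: -144/11 ≈ -13.091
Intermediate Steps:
Y(M) = 12 (Y(M) = 4*3 = 12)
x(h) = -4 + h
b(T) = 6*T
b(1/(x(-3) + D(-4, Y(3))))*24 = (6/((-4 - 3) - 4))*24 = (6/(-7 - 4))*24 = (6/(-11))*24 = (6*(-1/11))*24 = -6/11*24 = -144/11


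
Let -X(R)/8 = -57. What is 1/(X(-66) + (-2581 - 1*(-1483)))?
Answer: -1/642 ≈ -0.0015576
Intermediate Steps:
X(R) = 456 (X(R) = -8*(-57) = 456)
1/(X(-66) + (-2581 - 1*(-1483))) = 1/(456 + (-2581 - 1*(-1483))) = 1/(456 + (-2581 + 1483)) = 1/(456 - 1098) = 1/(-642) = -1/642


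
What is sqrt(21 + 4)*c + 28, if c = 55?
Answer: 303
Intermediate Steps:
sqrt(21 + 4)*c + 28 = sqrt(21 + 4)*55 + 28 = sqrt(25)*55 + 28 = 5*55 + 28 = 275 + 28 = 303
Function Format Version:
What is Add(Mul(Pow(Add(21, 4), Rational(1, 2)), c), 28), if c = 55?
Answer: 303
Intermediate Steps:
Add(Mul(Pow(Add(21, 4), Rational(1, 2)), c), 28) = Add(Mul(Pow(Add(21, 4), Rational(1, 2)), 55), 28) = Add(Mul(Pow(25, Rational(1, 2)), 55), 28) = Add(Mul(5, 55), 28) = Add(275, 28) = 303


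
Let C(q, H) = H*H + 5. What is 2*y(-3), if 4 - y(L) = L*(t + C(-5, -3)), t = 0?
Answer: 92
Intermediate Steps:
C(q, H) = 5 + H² (C(q, H) = H² + 5 = 5 + H²)
y(L) = 4 - 14*L (y(L) = 4 - L*(0 + (5 + (-3)²)) = 4 - L*(0 + (5 + 9)) = 4 - L*(0 + 14) = 4 - L*14 = 4 - 14*L)
2*y(-3) = 2*(4 - 14*(-3)) = 2*(4 + 42) = 2*46 = 92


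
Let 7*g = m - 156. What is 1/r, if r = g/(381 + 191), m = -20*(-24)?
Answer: 1001/81 ≈ 12.358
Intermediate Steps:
m = 480
g = 324/7 (g = (480 - 156)/7 = (1/7)*324 = 324/7 ≈ 46.286)
r = 81/1001 (r = 324/(7*(381 + 191)) = (324/7)/572 = (324/7)*(1/572) = 81/1001 ≈ 0.080919)
1/r = 1/(81/1001) = 1001/81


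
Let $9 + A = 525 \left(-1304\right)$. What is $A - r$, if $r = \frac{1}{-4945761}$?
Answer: $- \frac{3385912492448}{4945761} \approx -6.8461 \cdot 10^{5}$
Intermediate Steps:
$A = -684609$ ($A = -9 + 525 \left(-1304\right) = -9 - 684600 = -684609$)
$r = - \frac{1}{4945761} \approx -2.0219 \cdot 10^{-7}$
$A - r = -684609 - - \frac{1}{4945761} = -684609 + \frac{1}{4945761} = - \frac{3385912492448}{4945761}$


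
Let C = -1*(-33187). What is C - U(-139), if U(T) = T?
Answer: 33326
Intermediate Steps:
C = 33187
C - U(-139) = 33187 - 1*(-139) = 33187 + 139 = 33326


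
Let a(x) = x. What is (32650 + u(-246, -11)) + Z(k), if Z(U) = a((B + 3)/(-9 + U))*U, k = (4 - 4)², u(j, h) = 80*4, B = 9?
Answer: 32970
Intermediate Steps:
u(j, h) = 320
k = 0 (k = 0² = 0)
Z(U) = 12*U/(-9 + U) (Z(U) = ((9 + 3)/(-9 + U))*U = (12/(-9 + U))*U = 12*U/(-9 + U))
(32650 + u(-246, -11)) + Z(k) = (32650 + 320) + 12*0/(-9 + 0) = 32970 + 12*0/(-9) = 32970 + 12*0*(-⅑) = 32970 + 0 = 32970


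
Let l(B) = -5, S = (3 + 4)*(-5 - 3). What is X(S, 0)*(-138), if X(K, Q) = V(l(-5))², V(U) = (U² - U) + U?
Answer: -86250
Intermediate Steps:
S = -56 (S = 7*(-8) = -56)
V(U) = U²
X(K, Q) = 625 (X(K, Q) = ((-5)²)² = 25² = 625)
X(S, 0)*(-138) = 625*(-138) = -86250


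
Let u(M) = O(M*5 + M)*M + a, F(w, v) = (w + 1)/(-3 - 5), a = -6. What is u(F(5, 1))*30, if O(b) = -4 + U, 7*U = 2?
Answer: -675/7 ≈ -96.429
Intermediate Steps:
U = 2/7 (U = (1/7)*2 = 2/7 ≈ 0.28571)
O(b) = -26/7 (O(b) = -4 + 2/7 = -26/7)
F(w, v) = -1/8 - w/8 (F(w, v) = (1 + w)/(-8) = (1 + w)*(-1/8) = -1/8 - w/8)
u(M) = -6 - 26*M/7 (u(M) = -26*M/7 - 6 = -6 - 26*M/7)
u(F(5, 1))*30 = (-6 - 26*(-1/8 - 1/8*5)/7)*30 = (-6 - 26*(-1/8 - 5/8)/7)*30 = (-6 - 26/7*(-3/4))*30 = (-6 + 39/14)*30 = -45/14*30 = -675/7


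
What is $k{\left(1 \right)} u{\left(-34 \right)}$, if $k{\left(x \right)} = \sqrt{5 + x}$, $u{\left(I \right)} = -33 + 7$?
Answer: $- 26 \sqrt{6} \approx -63.687$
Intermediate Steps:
$u{\left(I \right)} = -26$
$k{\left(1 \right)} u{\left(-34 \right)} = \sqrt{5 + 1} \left(-26\right) = \sqrt{6} \left(-26\right) = - 26 \sqrt{6}$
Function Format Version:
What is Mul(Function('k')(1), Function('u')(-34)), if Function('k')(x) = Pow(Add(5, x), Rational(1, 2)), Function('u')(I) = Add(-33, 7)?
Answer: Mul(-26, Pow(6, Rational(1, 2))) ≈ -63.687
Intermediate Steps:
Function('u')(I) = -26
Mul(Function('k')(1), Function('u')(-34)) = Mul(Pow(Add(5, 1), Rational(1, 2)), -26) = Mul(Pow(6, Rational(1, 2)), -26) = Mul(-26, Pow(6, Rational(1, 2)))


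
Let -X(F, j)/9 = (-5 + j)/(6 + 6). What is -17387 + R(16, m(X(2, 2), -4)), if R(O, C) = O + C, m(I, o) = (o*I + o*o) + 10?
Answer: -17354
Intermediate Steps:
X(F, j) = 15/4 - 3*j/4 (X(F, j) = -9*(-5 + j)/(6 + 6) = -9*(-5 + j)/12 = -9*(-5/12 + j/12) = 15/4 - 3*j/4)
m(I, o) = 10 + o² + I*o (m(I, o) = (I*o + o²) + 10 = (o² + I*o) + 10 = 10 + o² + I*o)
R(O, C) = C + O
-17387 + R(16, m(X(2, 2), -4)) = -17387 + ((10 + (-4)² + (15/4 - ¾*2)*(-4)) + 16) = -17387 + ((10 + 16 + (15/4 - 3/2)*(-4)) + 16) = -17387 + ((10 + 16 + (9/4)*(-4)) + 16) = -17387 + ((10 + 16 - 9) + 16) = -17387 + (17 + 16) = -17387 + 33 = -17354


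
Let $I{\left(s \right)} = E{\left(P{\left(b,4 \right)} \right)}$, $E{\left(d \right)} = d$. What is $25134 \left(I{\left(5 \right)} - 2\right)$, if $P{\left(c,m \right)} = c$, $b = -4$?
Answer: $-150804$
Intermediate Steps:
$I{\left(s \right)} = -4$
$25134 \left(I{\left(5 \right)} - 2\right) = 25134 \left(-4 - 2\right) = 25134 \left(-6\right) = -150804$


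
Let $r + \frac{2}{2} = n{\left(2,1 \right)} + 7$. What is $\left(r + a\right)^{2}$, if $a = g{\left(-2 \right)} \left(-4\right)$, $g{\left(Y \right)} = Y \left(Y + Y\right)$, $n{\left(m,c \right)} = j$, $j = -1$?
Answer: $729$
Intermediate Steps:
$n{\left(m,c \right)} = -1$
$g{\left(Y \right)} = 2 Y^{2}$ ($g{\left(Y \right)} = Y 2 Y = 2 Y^{2}$)
$r = 5$ ($r = -1 + \left(-1 + 7\right) = -1 + 6 = 5$)
$a = -32$ ($a = 2 \left(-2\right)^{2} \left(-4\right) = 2 \cdot 4 \left(-4\right) = 8 \left(-4\right) = -32$)
$\left(r + a\right)^{2} = \left(5 - 32\right)^{2} = \left(-27\right)^{2} = 729$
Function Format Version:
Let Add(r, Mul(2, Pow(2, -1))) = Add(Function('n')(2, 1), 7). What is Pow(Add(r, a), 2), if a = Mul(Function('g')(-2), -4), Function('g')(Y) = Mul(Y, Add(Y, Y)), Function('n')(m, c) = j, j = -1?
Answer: 729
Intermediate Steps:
Function('n')(m, c) = -1
Function('g')(Y) = Mul(2, Pow(Y, 2)) (Function('g')(Y) = Mul(Y, Mul(2, Y)) = Mul(2, Pow(Y, 2)))
r = 5 (r = Add(-1, Add(-1, 7)) = Add(-1, 6) = 5)
a = -32 (a = Mul(Mul(2, Pow(-2, 2)), -4) = Mul(Mul(2, 4), -4) = Mul(8, -4) = -32)
Pow(Add(r, a), 2) = Pow(Add(5, -32), 2) = Pow(-27, 2) = 729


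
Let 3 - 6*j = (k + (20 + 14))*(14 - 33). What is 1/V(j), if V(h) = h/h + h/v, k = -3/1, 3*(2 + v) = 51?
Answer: 45/341 ≈ 0.13196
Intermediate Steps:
v = 15 (v = -2 + (1/3)*51 = -2 + 17 = 15)
k = -3 (k = -3*1 = -3)
j = 296/3 (j = 1/2 - (-3 + (20 + 14))*(14 - 33)/6 = 1/2 - (-3 + 34)*(-19)/6 = 1/2 - 31*(-19)/6 = 1/2 - 1/6*(-589) = 1/2 + 589/6 = 296/3 ≈ 98.667)
V(h) = 1 + h/15 (V(h) = h/h + h/15 = 1 + h*(1/15) = 1 + h/15)
1/V(j) = 1/(1 + (1/15)*(296/3)) = 1/(1 + 296/45) = 1/(341/45) = 45/341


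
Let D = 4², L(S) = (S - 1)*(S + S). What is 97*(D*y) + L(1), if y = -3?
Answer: -4656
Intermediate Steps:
L(S) = 2*S*(-1 + S) (L(S) = (-1 + S)*(2*S) = 2*S*(-1 + S))
D = 16
97*(D*y) + L(1) = 97*(16*(-3)) + 2*1*(-1 + 1) = 97*(-48) + 2*1*0 = -4656 + 0 = -4656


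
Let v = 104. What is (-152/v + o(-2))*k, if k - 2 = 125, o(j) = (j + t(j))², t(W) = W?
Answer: 24003/13 ≈ 1846.4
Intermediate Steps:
o(j) = 4*j² (o(j) = (j + j)² = (2*j)² = 4*j²)
k = 127 (k = 2 + 125 = 127)
(-152/v + o(-2))*k = (-152/104 + 4*(-2)²)*127 = (-152*1/104 + 4*4)*127 = (-19/13 + 16)*127 = (189/13)*127 = 24003/13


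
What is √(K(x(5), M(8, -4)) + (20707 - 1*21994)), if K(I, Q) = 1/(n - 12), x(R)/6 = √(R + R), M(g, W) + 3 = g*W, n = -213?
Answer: 2*I*√72394/15 ≈ 35.875*I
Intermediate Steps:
M(g, W) = -3 + W*g (M(g, W) = -3 + g*W = -3 + W*g)
x(R) = 6*√2*√R (x(R) = 6*√(R + R) = 6*√(2*R) = 6*(√2*√R) = 6*√2*√R)
K(I, Q) = -1/225 (K(I, Q) = 1/(-213 - 12) = 1/(-225) = -1/225)
√(K(x(5), M(8, -4)) + (20707 - 1*21994)) = √(-1/225 + (20707 - 1*21994)) = √(-1/225 + (20707 - 21994)) = √(-1/225 - 1287) = √(-289576/225) = 2*I*√72394/15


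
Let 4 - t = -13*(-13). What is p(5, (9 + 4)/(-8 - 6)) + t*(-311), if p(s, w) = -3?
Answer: 51312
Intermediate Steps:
t = -165 (t = 4 - (-13)*(-13) = 4 - 1*169 = 4 - 169 = -165)
p(5, (9 + 4)/(-8 - 6)) + t*(-311) = -3 - 165*(-311) = -3 + 51315 = 51312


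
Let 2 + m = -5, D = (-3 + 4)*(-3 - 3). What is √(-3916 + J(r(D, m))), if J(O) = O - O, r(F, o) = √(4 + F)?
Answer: 2*I*√979 ≈ 62.578*I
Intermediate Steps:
D = -6 (D = 1*(-6) = -6)
m = -7 (m = -2 - 5 = -7)
J(O) = 0
√(-3916 + J(r(D, m))) = √(-3916 + 0) = √(-3916) = 2*I*√979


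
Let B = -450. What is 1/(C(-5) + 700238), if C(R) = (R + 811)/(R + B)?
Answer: 35/24508268 ≈ 1.4281e-6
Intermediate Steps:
C(R) = (811 + R)/(-450 + R) (C(R) = (R + 811)/(R - 450) = (811 + R)/(-450 + R))
1/(C(-5) + 700238) = 1/((811 - 5)/(-450 - 5) + 700238) = 1/(806/(-455) + 700238) = 1/(-1/455*806 + 700238) = 1/(-62/35 + 700238) = 1/(24508268/35) = 35/24508268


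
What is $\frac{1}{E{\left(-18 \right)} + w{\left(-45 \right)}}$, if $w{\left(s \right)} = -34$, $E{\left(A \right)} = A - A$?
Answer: $- \frac{1}{34} \approx -0.029412$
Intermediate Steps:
$E{\left(A \right)} = 0$
$\frac{1}{E{\left(-18 \right)} + w{\left(-45 \right)}} = \frac{1}{0 - 34} = \frac{1}{-34} = - \frac{1}{34}$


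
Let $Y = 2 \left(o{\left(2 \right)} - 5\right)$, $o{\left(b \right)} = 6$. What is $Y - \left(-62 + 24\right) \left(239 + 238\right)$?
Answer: $18128$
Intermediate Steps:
$Y = 2$ ($Y = 2 \left(6 - 5\right) = 2 \cdot 1 = 2$)
$Y - \left(-62 + 24\right) \left(239 + 238\right) = 2 - \left(-62 + 24\right) \left(239 + 238\right) = 2 - \left(-38\right) 477 = 2 - -18126 = 2 + 18126 = 18128$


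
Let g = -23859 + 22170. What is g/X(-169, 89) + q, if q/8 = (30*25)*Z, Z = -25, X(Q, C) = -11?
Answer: -1648311/11 ≈ -1.4985e+5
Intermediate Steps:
g = -1689
q = -150000 (q = 8*((30*25)*(-25)) = 8*(750*(-25)) = 8*(-18750) = -150000)
g/X(-169, 89) + q = -1689/(-11) - 150000 = -1689*(-1/11) - 150000 = 1689/11 - 150000 = -1648311/11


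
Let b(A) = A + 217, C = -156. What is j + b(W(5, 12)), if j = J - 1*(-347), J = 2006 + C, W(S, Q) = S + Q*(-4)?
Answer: 2371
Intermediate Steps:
W(S, Q) = S - 4*Q
J = 1850 (J = 2006 - 156 = 1850)
b(A) = 217 + A
j = 2197 (j = 1850 - 1*(-347) = 1850 + 347 = 2197)
j + b(W(5, 12)) = 2197 + (217 + (5 - 4*12)) = 2197 + (217 + (5 - 48)) = 2197 + (217 - 43) = 2197 + 174 = 2371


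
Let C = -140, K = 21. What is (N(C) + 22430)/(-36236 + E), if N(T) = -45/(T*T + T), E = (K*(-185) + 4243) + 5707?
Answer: -87297551/117425532 ≈ -0.74343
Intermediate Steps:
E = 6065 (E = (21*(-185) + 4243) + 5707 = (-3885 + 4243) + 5707 = 358 + 5707 = 6065)
N(T) = -45/(T + T²) (N(T) = -45/(T² + T) = -45/(T + T²))
(N(C) + 22430)/(-36236 + E) = (-45/(-140*(1 - 140)) + 22430)/(-36236 + 6065) = (-45*(-1/140)/(-139) + 22430)/(-30171) = (-45*(-1/140)*(-1/139) + 22430)*(-1/30171) = (-9/3892 + 22430)*(-1/30171) = (87297551/3892)*(-1/30171) = -87297551/117425532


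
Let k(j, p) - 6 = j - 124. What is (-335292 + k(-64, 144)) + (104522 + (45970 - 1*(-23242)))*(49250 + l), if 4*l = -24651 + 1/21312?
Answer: 319057042547987/42624 ≈ 7.4854e+9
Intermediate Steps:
k(j, p) = -118 + j (k(j, p) = 6 + (j - 124) = 6 + (-124 + j) = -118 + j)
l = -525362111/85248 (l = (-24651 + 1/21312)/4 = (1/4)*(-525362111/21312) = -525362111/85248 ≈ -6162.8)
(-335292 + k(-64, 144)) + (104522 + (45970 - 1*(-23242)))*(49250 + l) = (-335292 + (-118 - 64)) + (104522 + (45970 - 1*(-23242)))*(49250 - 525362111/85248) = (-335292 - 182) + (104522 + (45970 + 23242))*(3673101889/85248) = -335474 + (104522 + 69212)*(3673101889/85248) = -335474 + 173734*(3673101889/85248) = -335474 + 319071341791763/42624 = 319057042547987/42624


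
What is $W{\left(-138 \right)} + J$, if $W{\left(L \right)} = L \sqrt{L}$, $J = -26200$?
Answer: $-26200 - 138 i \sqrt{138} \approx -26200.0 - 1621.1 i$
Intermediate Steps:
$W{\left(L \right)} = L^{\frac{3}{2}}$
$W{\left(-138 \right)} + J = \left(-138\right)^{\frac{3}{2}} - 26200 = - 138 i \sqrt{138} - 26200 = -26200 - 138 i \sqrt{138}$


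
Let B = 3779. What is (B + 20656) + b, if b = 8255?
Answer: 32690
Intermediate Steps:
(B + 20656) + b = (3779 + 20656) + 8255 = 24435 + 8255 = 32690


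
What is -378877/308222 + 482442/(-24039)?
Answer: -52602354109/2469782886 ≈ -21.298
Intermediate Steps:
-378877/308222 + 482442/(-24039) = -378877*1/308222 + 482442*(-1/24039) = -378877/308222 - 160814/8013 = -52602354109/2469782886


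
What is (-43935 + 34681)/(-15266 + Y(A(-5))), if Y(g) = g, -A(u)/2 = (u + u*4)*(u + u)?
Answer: 4627/7883 ≈ 0.58696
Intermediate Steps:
A(u) = -20*u² (A(u) = -2*(u + u*4)*(u + u) = -2*(u + 4*u)*2*u = -2*5*u*2*u = -20*u²)
(-43935 + 34681)/(-15266 + Y(A(-5))) = (-43935 + 34681)/(-15266 - 20*(-5)²) = -9254/(-15266 - 20*25) = -9254/(-15266 - 500) = -9254/(-15766) = -9254*(-1/15766) = 4627/7883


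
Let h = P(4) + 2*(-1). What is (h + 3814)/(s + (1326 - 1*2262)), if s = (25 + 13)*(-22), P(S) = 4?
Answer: -954/443 ≈ -2.1535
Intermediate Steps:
h = 2 (h = 4 + 2*(-1) = 4 - 2 = 2)
s = -836 (s = 38*(-22) = -836)
(h + 3814)/(s + (1326 - 1*2262)) = (2 + 3814)/(-836 + (1326 - 1*2262)) = 3816/(-836 + (1326 - 2262)) = 3816/(-836 - 936) = 3816/(-1772) = 3816*(-1/1772) = -954/443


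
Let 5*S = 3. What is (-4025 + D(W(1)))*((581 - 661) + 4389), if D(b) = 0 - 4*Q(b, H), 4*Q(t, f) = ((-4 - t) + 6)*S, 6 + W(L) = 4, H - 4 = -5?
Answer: -86770333/5 ≈ -1.7354e+7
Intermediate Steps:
S = ⅗ (S = (⅕)*3 = ⅗ ≈ 0.60000)
H = -1 (H = 4 - 5 = -1)
W(L) = -2 (W(L) = -6 + 4 = -2)
Q(t, f) = 3/10 - 3*t/20 (Q(t, f) = (((-4 - t) + 6)*(⅗))/4 = ((2 - t)*(⅗))/4 = (6/5 - 3*t/5)/4 = 3/10 - 3*t/20)
D(b) = -6/5 + 3*b/5 (D(b) = 0 - 4*(3/10 - 3*b/20) = 0 + (-6/5 + 3*b/5) = -6/5 + 3*b/5)
(-4025 + D(W(1)))*((581 - 661) + 4389) = (-4025 + (-6/5 + (⅗)*(-2)))*((581 - 661) + 4389) = (-4025 + (-6/5 - 6/5))*(-80 + 4389) = (-4025 - 12/5)*4309 = -20137/5*4309 = -86770333/5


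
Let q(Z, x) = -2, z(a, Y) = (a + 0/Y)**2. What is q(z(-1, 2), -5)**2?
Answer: 4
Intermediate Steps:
z(a, Y) = a**2 (z(a, Y) = (a + 0)**2 = a**2)
q(z(-1, 2), -5)**2 = (-2)**2 = 4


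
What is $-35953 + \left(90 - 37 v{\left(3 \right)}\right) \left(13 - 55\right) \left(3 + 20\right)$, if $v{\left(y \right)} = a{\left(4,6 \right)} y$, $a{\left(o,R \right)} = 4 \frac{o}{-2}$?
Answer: $-980701$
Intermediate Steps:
$a{\left(o,R \right)} = - 2 o$ ($a{\left(o,R \right)} = 4 o \left(- \frac{1}{2}\right) = 4 \left(- \frac{o}{2}\right) = - 2 o$)
$v{\left(y \right)} = - 8 y$ ($v{\left(y \right)} = \left(-2\right) 4 y = - 8 y$)
$-35953 + \left(90 - 37 v{\left(3 \right)}\right) \left(13 - 55\right) \left(3 + 20\right) = -35953 + \left(90 - 37 \left(\left(-8\right) 3\right)\right) \left(13 - 55\right) \left(3 + 20\right) = -35953 + \left(90 - -888\right) \left(\left(-42\right) 23\right) = -35953 + \left(90 + 888\right) \left(-966\right) = -35953 + 978 \left(-966\right) = -35953 - 944748 = -980701$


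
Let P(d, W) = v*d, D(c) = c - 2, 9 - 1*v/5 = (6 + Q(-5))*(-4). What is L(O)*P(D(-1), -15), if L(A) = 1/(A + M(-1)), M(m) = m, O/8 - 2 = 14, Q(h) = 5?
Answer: -795/127 ≈ -6.2598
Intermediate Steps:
O = 128 (O = 16 + 8*14 = 16 + 112 = 128)
v = 265 (v = 45 - 5*(6 + 5)*(-4) = 45 - 55*(-4) = 45 - 5*(-44) = 45 + 220 = 265)
D(c) = -2 + c
P(d, W) = 265*d
L(A) = 1/(-1 + A) (L(A) = 1/(A - 1) = 1/(-1 + A))
L(O)*P(D(-1), -15) = (265*(-2 - 1))/(-1 + 128) = (265*(-3))/127 = (1/127)*(-795) = -795/127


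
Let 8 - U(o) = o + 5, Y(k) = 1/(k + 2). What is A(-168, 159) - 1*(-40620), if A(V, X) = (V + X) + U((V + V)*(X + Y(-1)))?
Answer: 94374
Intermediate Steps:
Y(k) = 1/(2 + k)
U(o) = 3 - o (U(o) = 8 - (o + 5) = 8 - (5 + o) = 8 + (-5 - o) = 3 - o)
A(V, X) = 3 + V + X - 2*V*(1 + X) (A(V, X) = (V + X) + (3 - (V + V)*(X + 1/(2 - 1))) = (V + X) + (3 - 2*V*(X + 1/1)) = (V + X) + (3 - 2*V*(X + 1)) = (V + X) + (3 - 2*V*(1 + X)) = 3 + V + X - 2*V*(1 + X))
A(-168, 159) - 1*(-40620) = (3 + 159 - 1*(-168) - 2*(-168)*159) - 1*(-40620) = (3 + 159 + 168 + 53424) + 40620 = 53754 + 40620 = 94374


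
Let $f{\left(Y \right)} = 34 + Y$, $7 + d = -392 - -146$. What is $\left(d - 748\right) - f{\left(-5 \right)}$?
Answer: $-1030$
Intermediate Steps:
$d = -253$ ($d = -7 - 246 = -253$)
$\left(d - 748\right) - f{\left(-5 \right)} = \left(-253 - 748\right) - \left(34 - 5\right) = -1001 - 29 = -1030$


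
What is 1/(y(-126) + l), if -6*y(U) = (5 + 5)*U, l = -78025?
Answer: -1/77815 ≈ -1.2851e-5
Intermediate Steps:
y(U) = -5*U/3 (y(U) = -(5 + 5)*U/6 = -5*U/3)
1/(y(-126) + l) = 1/(-5/3*(-126) - 78025) = 1/(210 - 78025) = 1/(-77815) = -1/77815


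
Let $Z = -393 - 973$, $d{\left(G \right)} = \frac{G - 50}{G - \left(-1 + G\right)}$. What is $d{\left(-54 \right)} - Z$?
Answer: $1262$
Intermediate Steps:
$d{\left(G \right)} = -50 + G$ ($d{\left(G \right)} = \frac{-50 + G}{1} = \left(-50 + G\right) 1 = -50 + G$)
$Z = -1366$
$d{\left(-54 \right)} - Z = \left(-50 - 54\right) - -1366 = -104 + 1366 = 1262$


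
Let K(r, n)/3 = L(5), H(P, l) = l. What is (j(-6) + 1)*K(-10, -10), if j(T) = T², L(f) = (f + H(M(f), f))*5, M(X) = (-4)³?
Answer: 5550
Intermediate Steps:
M(X) = -64
L(f) = 10*f (L(f) = (f + f)*5 = (2*f)*5 = 10*f)
K(r, n) = 150 (K(r, n) = 3*(10*5) = 3*50 = 150)
(j(-6) + 1)*K(-10, -10) = ((-6)² + 1)*150 = (36 + 1)*150 = 37*150 = 5550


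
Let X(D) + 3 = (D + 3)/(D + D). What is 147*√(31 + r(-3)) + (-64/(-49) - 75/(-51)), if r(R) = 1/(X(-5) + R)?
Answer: 2313/833 + 147*√25926/29 ≈ 818.96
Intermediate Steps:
X(D) = -3 + (3 + D)/(2*D) (X(D) = -3 + (D + 3)/(D + D) = -3 + (3 + D)/((2*D)) = -3 + (3 + D)*(1/(2*D)) = -3 + (3 + D)/(2*D))
r(R) = 1/(-14/5 + R) (r(R) = 1/((½)*(3 - 5*(-5))/(-5) + R) = 1/((½)*(-⅕)*(3 + 25) + R) = 1/((½)*(-⅕)*28 + R) = 1/(-14/5 + R))
147*√(31 + r(-3)) + (-64/(-49) - 75/(-51)) = 147*√(31 + 5/(-14 + 5*(-3))) + (-64/(-49) - 75/(-51)) = 147*√(31 + 5/(-14 - 15)) + (-64*(-1/49) - 75*(-1/51)) = 147*√(31 + 5/(-29)) + (64/49 + 25/17) = 147*√(31 + 5*(-1/29)) + 2313/833 = 147*√(31 - 5/29) + 2313/833 = 147*√(894/29) + 2313/833 = 147*(√25926/29) + 2313/833 = 147*√25926/29 + 2313/833 = 2313/833 + 147*√25926/29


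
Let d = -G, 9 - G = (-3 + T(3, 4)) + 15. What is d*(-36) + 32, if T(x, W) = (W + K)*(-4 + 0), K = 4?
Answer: 1076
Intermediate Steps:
T(x, W) = -16 - 4*W (T(x, W) = (W + 4)*(-4 + 0) = (4 + W)*(-4) = -16 - 4*W)
G = 29 (G = 9 - ((-3 + (-16 - 4*4)) + 15) = 9 - ((-3 + (-16 - 16)) + 15) = 9 - ((-3 - 32) + 15) = 9 - (-35 + 15) = 9 - 1*(-20) = 9 + 20 = 29)
d = -29 (d = -1*29 = -29)
d*(-36) + 32 = -29*(-36) + 32 = 1044 + 32 = 1076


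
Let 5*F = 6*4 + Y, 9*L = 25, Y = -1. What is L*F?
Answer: 115/9 ≈ 12.778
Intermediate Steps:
L = 25/9 (L = (1/9)*25 = 25/9 ≈ 2.7778)
F = 23/5 (F = (6*4 - 1)/5 = (24 - 1)/5 = (1/5)*23 = 23/5 ≈ 4.6000)
L*F = (25/9)*(23/5) = 115/9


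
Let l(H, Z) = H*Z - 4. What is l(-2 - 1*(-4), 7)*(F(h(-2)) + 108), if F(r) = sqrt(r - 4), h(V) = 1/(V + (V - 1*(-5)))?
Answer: 1080 + 10*I*sqrt(3) ≈ 1080.0 + 17.32*I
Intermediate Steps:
h(V) = 1/(5 + 2*V) (h(V) = 1/(V + (V + 5)) = 1/(V + (5 + V)) = 1/(5 + 2*V))
l(H, Z) = -4 + H*Z
F(r) = sqrt(-4 + r)
l(-2 - 1*(-4), 7)*(F(h(-2)) + 108) = (-4 + (-2 - 1*(-4))*7)*(sqrt(-4 + 1/(5 + 2*(-2))) + 108) = (-4 + (-2 + 4)*7)*(sqrt(-4 + 1/(5 - 4)) + 108) = (-4 + 2*7)*(sqrt(-4 + 1/1) + 108) = (-4 + 14)*(sqrt(-4 + 1) + 108) = 10*(sqrt(-3) + 108) = 10*(I*sqrt(3) + 108) = 10*(108 + I*sqrt(3)) = 1080 + 10*I*sqrt(3)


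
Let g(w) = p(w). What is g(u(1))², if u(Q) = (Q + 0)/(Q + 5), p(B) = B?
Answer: 1/36 ≈ 0.027778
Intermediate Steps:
u(Q) = Q/(5 + Q)
g(w) = w
g(u(1))² = (1/(5 + 1))² = (1/6)² = (1*(⅙))² = (⅙)² = 1/36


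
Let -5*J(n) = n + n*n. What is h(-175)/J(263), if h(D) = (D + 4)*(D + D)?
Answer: -49875/11572 ≈ -4.3100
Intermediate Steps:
J(n) = -n/5 - n**2/5 (J(n) = -(n + n*n)/5 = -(n + n**2)/5 = -n/5 - n**2/5)
h(D) = 2*D*(4 + D) (h(D) = (4 + D)*(2*D) = 2*D*(4 + D))
h(-175)/J(263) = (2*(-175)*(4 - 175))/((-1/5*263*(1 + 263))) = (2*(-175)*(-171))/((-1/5*263*264)) = 59850/(-69432/5) = 59850*(-5/69432) = -49875/11572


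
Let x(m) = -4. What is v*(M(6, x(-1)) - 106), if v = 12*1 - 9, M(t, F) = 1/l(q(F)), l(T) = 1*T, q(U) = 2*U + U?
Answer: -1273/4 ≈ -318.25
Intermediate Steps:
q(U) = 3*U
l(T) = T
M(t, F) = 1/(3*F)
v = 3 (v = 12 - 9 = 3)
v*(M(6, x(-1)) - 106) = 3*((⅓)/(-4) - 106) = 3*((⅓)*(-¼) - 106) = 3*(-1/12 - 106) = 3*(-1273/12) = -1273/4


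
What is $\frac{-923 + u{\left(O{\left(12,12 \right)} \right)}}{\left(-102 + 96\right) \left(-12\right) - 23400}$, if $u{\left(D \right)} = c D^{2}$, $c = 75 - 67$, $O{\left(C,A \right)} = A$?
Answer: $- \frac{229}{23328} \approx -0.0098165$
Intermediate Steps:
$c = 8$
$u{\left(D \right)} = 8 D^{2}$
$\frac{-923 + u{\left(O{\left(12,12 \right)} \right)}}{\left(-102 + 96\right) \left(-12\right) - 23400} = \frac{-923 + 8 \cdot 12^{2}}{\left(-102 + 96\right) \left(-12\right) - 23400} = \frac{-923 + 8 \cdot 144}{\left(-6\right) \left(-12\right) - 23400} = \frac{-923 + 1152}{72 - 23400} = \frac{229}{-23328} = 229 \left(- \frac{1}{23328}\right) = - \frac{229}{23328}$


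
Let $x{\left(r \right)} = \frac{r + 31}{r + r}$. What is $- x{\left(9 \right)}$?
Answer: $- \frac{20}{9} \approx -2.2222$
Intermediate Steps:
$x{\left(r \right)} = \frac{31 + r}{2 r}$
$- x{\left(9 \right)} = - \frac{31 + 9}{2 \cdot 9} = - \frac{40}{2 \cdot 9} = \left(-1\right) \frac{20}{9} = - \frac{20}{9}$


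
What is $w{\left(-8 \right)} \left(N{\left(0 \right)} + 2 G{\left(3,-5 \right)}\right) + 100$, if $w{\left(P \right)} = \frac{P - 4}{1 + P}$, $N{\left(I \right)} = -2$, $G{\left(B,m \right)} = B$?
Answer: $\frac{748}{7} \approx 106.86$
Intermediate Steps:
$w{\left(P \right)} = \frac{-4 + P}{1 + P}$
$w{\left(-8 \right)} \left(N{\left(0 \right)} + 2 G{\left(3,-5 \right)}\right) + 100 = \frac{-4 - 8}{1 - 8} \left(-2 + 2 \cdot 3\right) + 100 = \frac{1}{-7} \left(-12\right) \left(-2 + 6\right) + 100 = \left(- \frac{1}{7}\right) \left(-12\right) 4 + 100 = \frac{12}{7} \cdot 4 + 100 = \frac{48}{7} + 100 = \frac{748}{7}$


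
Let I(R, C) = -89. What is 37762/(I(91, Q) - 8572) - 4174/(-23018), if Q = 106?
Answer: -416527351/99679449 ≈ -4.1787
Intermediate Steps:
37762/(I(91, Q) - 8572) - 4174/(-23018) = 37762/(-89 - 8572) - 4174/(-23018) = 37762/(-8661) - 4174*(-1/23018) = 37762*(-1/8661) + 2087/11509 = -37762/8661 + 2087/11509 = -416527351/99679449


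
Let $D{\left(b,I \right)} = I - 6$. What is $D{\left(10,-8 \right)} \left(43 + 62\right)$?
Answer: $-1470$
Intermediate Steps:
$D{\left(b,I \right)} = -6 + I$ ($D{\left(b,I \right)} = I - 6 = -6 + I$)
$D{\left(10,-8 \right)} \left(43 + 62\right) = \left(-6 - 8\right) \left(43 + 62\right) = \left(-14\right) 105 = -1470$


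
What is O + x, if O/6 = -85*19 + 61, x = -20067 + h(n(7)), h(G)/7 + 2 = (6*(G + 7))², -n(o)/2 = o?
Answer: -17057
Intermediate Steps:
n(o) = -2*o
h(G) = -14 + 7*(42 + 6*G)² (h(G) = -14 + 7*(6*(G + 7))² = -14 + 7*(6*(7 + G))² = -14 + 7*(42 + 6*G)²)
x = -7733 (x = -20067 + (-14 + 252*(7 - 2*7)²) = -20067 + (-14 + 252*(7 - 14)²) = -20067 + (-14 + 252*(-7)²) = -20067 + (-14 + 252*49) = -20067 + (-14 + 12348) = -20067 + 12334 = -7733)
O = -9324 (O = 6*(-85*19 + 61) = 6*(-1615 + 61) = 6*(-1554) = -9324)
O + x = -9324 - 7733 = -17057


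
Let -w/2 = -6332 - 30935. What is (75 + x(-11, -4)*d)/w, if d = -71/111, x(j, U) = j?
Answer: 4553/4136637 ≈ 0.0011007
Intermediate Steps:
d = -71/111 (d = -71*1/111 = -71/111 ≈ -0.63964)
w = 74534 (w = -2*(-6332 - 30935) = -2*(-37267) = 74534)
(75 + x(-11, -4)*d)/w = (75 - 11*(-71/111))/74534 = (75 + 781/111)*(1/74534) = (9106/111)*(1/74534) = 4553/4136637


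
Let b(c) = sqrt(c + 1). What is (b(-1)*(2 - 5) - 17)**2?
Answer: 289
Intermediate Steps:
b(c) = sqrt(1 + c)
(b(-1)*(2 - 5) - 17)**2 = (sqrt(1 - 1)*(2 - 5) - 17)**2 = (sqrt(0)*(-3) - 17)**2 = (0*(-3) - 17)**2 = (0 - 17)**2 = (-17)**2 = 289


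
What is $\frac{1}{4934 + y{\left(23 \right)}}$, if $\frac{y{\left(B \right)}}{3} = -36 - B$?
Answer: $\frac{1}{4757} \approx 0.00021022$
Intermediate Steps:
$y{\left(B \right)} = -108 - 3 B$ ($y{\left(B \right)} = 3 \left(-36 - B\right) = -108 - 3 B$)
$\frac{1}{4934 + y{\left(23 \right)}} = \frac{1}{4934 - 177} = \frac{1}{4757}$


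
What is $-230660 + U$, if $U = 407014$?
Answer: $176354$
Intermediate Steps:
$-230660 + U = -230660 + 407014 = 176354$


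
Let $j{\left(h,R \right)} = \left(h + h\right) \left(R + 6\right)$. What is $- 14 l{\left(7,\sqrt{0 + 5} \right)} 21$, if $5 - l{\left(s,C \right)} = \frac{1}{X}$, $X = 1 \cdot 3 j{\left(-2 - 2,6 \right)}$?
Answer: $- \frac{70609}{48} \approx -1471.0$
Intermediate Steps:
$j{\left(h,R \right)} = 2 h \left(6 + R\right)$
$X = -288$ ($X = 1 \cdot 3 \cdot 2 \left(-2 - 2\right) \left(6 + 6\right) = 3 \cdot 2 \left(-4\right) 12 = 3 \left(-96\right) = -288$)
$l{\left(s,C \right)} = \frac{1441}{288}$ ($l{\left(s,C \right)} = 5 - \frac{1}{-288} = 5 - - \frac{1}{288} = 5 + \frac{1}{288} = \frac{1441}{288}$)
$- 14 l{\left(7,\sqrt{0 + 5} \right)} 21 = \left(-14\right) \frac{1441}{288} \cdot 21 = \left(- \frac{10087}{144}\right) 21 = - \frac{70609}{48}$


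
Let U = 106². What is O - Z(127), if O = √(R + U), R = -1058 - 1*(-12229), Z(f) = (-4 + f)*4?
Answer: -492 + √22407 ≈ -342.31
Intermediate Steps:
U = 11236
Z(f) = -16 + 4*f
R = 11171 (R = -1058 + 12229 = 11171)
O = √22407 (O = √(11171 + 11236) = √22407 ≈ 149.69)
O - Z(127) = √22407 - (-16 + 4*127) = √22407 - (-16 + 508) = √22407 - 1*492 = √22407 - 492 = -492 + √22407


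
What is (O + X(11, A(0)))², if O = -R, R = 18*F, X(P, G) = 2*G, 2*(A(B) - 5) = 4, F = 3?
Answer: 1600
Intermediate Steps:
A(B) = 7 (A(B) = 5 + (½)*4 = 5 + 2 = 7)
R = 54 (R = 18*3 = 54)
O = -54 (O = -1*54 = -54)
(O + X(11, A(0)))² = (-54 + 2*7)² = (-54 + 14)² = (-40)² = 1600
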